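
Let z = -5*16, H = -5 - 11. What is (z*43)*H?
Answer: 55040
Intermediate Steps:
H = -16
z = -80
(z*43)*H = -80*43*(-16) = -3440*(-16) = 55040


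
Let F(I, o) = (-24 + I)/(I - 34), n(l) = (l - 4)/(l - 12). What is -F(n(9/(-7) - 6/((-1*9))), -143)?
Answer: -6263/8913 ≈ -0.70268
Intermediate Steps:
n(l) = (-4 + l)/(-12 + l)
F(I, o) = (-24 + I)/(-34 + I)
-F(n(9/(-7) - 6/((-1*9))), -143) = -(-24 + (-4 + (9/(-7) - 6/((-1*9))))/(-12 + (9/(-7) - 6/((-1*9)))))/(-34 + (-4 + (9/(-7) - 6/((-1*9))))/(-12 + (9/(-7) - 6/((-1*9))))) = -(-24 + (-4 + (9*(-1/7) - 6/(-9)))/(-12 + (9*(-1/7) - 6/(-9))))/(-34 + (-4 + (9*(-1/7) - 6/(-9)))/(-12 + (9*(-1/7) - 6/(-9)))) = -(-24 + (-4 + (-9/7 - 6*(-1/9)))/(-12 + (-9/7 - 6*(-1/9))))/(-34 + (-4 + (-9/7 - 6*(-1/9)))/(-12 + (-9/7 - 6*(-1/9)))) = -(-24 + (-4 + (-9/7 + 2/3))/(-12 + (-9/7 + 2/3)))/(-34 + (-4 + (-9/7 + 2/3))/(-12 + (-9/7 + 2/3))) = -(-24 + (-4 - 13/21)/(-12 - 13/21))/(-34 + (-4 - 13/21)/(-12 - 13/21)) = -(-24 - 97/21/(-265/21))/(-34 - 97/21/(-265/21)) = -(-24 - 21/265*(-97/21))/(-34 - 21/265*(-97/21)) = -(-24 + 97/265)/(-34 + 97/265) = -(-6263)/((-8913/265)*265) = -(-265)*(-6263)/(8913*265) = -1*6263/8913 = -6263/8913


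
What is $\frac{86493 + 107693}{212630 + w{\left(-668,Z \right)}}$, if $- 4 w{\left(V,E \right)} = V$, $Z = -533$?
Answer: $\frac{194186}{212797} \approx 0.91254$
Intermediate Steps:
$w{\left(V,E \right)} = - \frac{V}{4}$
$\frac{86493 + 107693}{212630 + w{\left(-668,Z \right)}} = \frac{86493 + 107693}{212630 - -167} = \frac{194186}{212630 + 167} = \frac{194186}{212797}$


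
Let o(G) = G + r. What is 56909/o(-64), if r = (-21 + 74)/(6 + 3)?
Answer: -512181/523 ≈ -979.31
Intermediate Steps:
r = 53/9 ≈ 5.8889
o(G) = 53/9 + G (o(G) = G + 53/9 = 53/9 + G)
56909/o(-64) = 56909/(53/9 - 64) = 56909/(-523/9) = 56909*(-9/523) = -512181/523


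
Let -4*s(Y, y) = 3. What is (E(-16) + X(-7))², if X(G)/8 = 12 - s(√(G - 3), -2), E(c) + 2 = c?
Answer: 7056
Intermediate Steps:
E(c) = -2 + c
s(Y, y) = -¾ (s(Y, y) = -¼*3 = -¾)
X(G) = 102 (X(G) = 8*(12 - 1*(-¾)) = 8*(12 + ¾) = 8*(51/4) = 102)
(E(-16) + X(-7))² = ((-2 - 16) + 102)² = (-18 + 102)² = 84² = 7056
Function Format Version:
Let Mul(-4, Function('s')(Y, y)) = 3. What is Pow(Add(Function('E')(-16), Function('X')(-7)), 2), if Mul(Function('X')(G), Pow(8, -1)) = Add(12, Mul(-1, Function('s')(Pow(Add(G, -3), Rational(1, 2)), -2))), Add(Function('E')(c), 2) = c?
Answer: 7056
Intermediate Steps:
Function('E')(c) = Add(-2, c)
Function('s')(Y, y) = Rational(-3, 4) (Function('s')(Y, y) = Mul(Rational(-1, 4), 3) = Rational(-3, 4))
Function('X')(G) = 102 (Function('X')(G) = Mul(8, Add(12, Mul(-1, Rational(-3, 4)))) = Mul(8, Add(12, Rational(3, 4))) = Mul(8, Rational(51, 4)) = 102)
Pow(Add(Function('E')(-16), Function('X')(-7)), 2) = Pow(Add(Add(-2, -16), 102), 2) = Pow(Add(-18, 102), 2) = Pow(84, 2) = 7056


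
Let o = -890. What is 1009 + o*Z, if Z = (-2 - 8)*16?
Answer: 143409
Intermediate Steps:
Z = -160 (Z = -10*16 = -160)
1009 + o*Z = 1009 - 890*(-160) = 1009 + 142400 = 143409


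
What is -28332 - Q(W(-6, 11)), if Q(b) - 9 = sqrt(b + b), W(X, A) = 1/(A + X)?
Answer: -28341 - sqrt(10)/5 ≈ -28342.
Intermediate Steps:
Q(b) = 9 + sqrt(2)*sqrt(b) (Q(b) = 9 + sqrt(b + b) = 9 + sqrt(2*b) = 9 + sqrt(2)*sqrt(b))
-28332 - Q(W(-6, 11)) = -28332 - (9 + sqrt(2)*sqrt(1/(11 - 6))) = -28332 - (9 + sqrt(2)*sqrt(1/5)) = -28332 - (9 + sqrt(2)*(sqrt(5)/5)) = -28332 - (9 + sqrt(10)/5) = -28332 + (-9 - sqrt(10)/5) = -28341 - sqrt(10)/5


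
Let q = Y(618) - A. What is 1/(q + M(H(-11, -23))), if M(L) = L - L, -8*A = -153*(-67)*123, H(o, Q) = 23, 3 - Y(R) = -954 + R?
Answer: 8/1263585 ≈ 6.3312e-6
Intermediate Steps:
Y(R) = 957 - R (Y(R) = 3 - (-954 + R) = 3 + (954 - R) = 957 - R)
A = -1260873/8 (A = -(-153*(-67))*123/8 = -10251*123/8 = -1/8*1260873 = -1260873/8 ≈ -1.5761e+5)
M(L) = 0
q = 1263585/8 (q = (957 - 1*618) - 1*(-1260873/8) = (957 - 618) + 1260873/8 = 339 + 1260873/8 = 1263585/8 ≈ 1.5795e+5)
1/(q + M(H(-11, -23))) = 1/(1263585/8 + 0) = 1/(1263585/8) = 8/1263585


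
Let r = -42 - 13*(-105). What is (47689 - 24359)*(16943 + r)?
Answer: 426145780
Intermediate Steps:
r = 1323 (r = -42 + 1365 = 1323)
(47689 - 24359)*(16943 + r) = (47689 - 24359)*(16943 + 1323) = 23330*18266 = 426145780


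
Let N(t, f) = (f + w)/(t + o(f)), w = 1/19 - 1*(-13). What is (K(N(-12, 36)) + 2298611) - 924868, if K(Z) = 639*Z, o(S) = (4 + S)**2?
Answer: 10362292336/7543 ≈ 1.3738e+6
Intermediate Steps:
w = 248/19 (w = 1/19 + 13 = 248/19 ≈ 13.053)
N(t, f) = (248/19 + f)/(t + (4 + f)**2) (N(t, f) = (f + 248/19)/(t + (4 + f)**2) = (248/19 + f)/(t + (4 + f)**2))
(K(N(-12, 36)) + 2298611) - 924868 = (639*((248/19 + 36)/(-12 + (4 + 36)**2)) + 2298611) - 924868 = (639*((932/19)/(-12 + 40**2)) + 2298611) - 924868 = (639*((932/19)/(-12 + 1600)) + 2298611) - 924868 = (639*((932/19)/1588) + 2298611) - 924868 = (639*((1/1588)*(932/19)) + 2298611) - 924868 = (639*(233/7543) + 2298611) - 924868 = (148887/7543 + 2298611) - 924868 = 17338571660/7543 - 924868 = 10362292336/7543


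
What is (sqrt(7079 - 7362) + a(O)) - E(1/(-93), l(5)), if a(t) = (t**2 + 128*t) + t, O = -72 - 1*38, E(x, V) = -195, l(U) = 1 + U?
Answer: -1895 + I*sqrt(283) ≈ -1895.0 + 16.823*I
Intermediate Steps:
O = -110 (O = -72 - 38 = -110)
a(t) = t**2 + 129*t
(sqrt(7079 - 7362) + a(O)) - E(1/(-93), l(5)) = (sqrt(7079 - 7362) - 110*(129 - 110)) - 1*(-195) = (sqrt(-283) - 110*19) + 195 = (I*sqrt(283) - 2090) + 195 = (-2090 + I*sqrt(283)) + 195 = -1895 + I*sqrt(283)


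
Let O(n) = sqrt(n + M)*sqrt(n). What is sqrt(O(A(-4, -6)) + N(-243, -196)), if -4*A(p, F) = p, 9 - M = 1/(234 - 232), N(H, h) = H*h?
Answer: sqrt(190512 + 2*sqrt(38))/2 ≈ 218.25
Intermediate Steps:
M = 17/2 (M = 9 - 1/(234 - 232) = 9 - 1/2 = 17/2 ≈ 8.5000)
A(p, F) = -p/4
O(n) = sqrt(n)*sqrt(17/2 + n) (O(n) = sqrt(n + 17/2)*sqrt(n) = sqrt(17/2 + n)*sqrt(n) = sqrt(n)*sqrt(17/2 + n))
sqrt(O(A(-4, -6)) + N(-243, -196)) = sqrt(sqrt(2)*sqrt(-1/4*(-4))*sqrt(17 + 2*(-1/4*(-4)))/2 - 243*(-196)) = sqrt(sqrt(2)*sqrt(1)*sqrt(17 + 2*1)/2 + 47628) = sqrt((1/2)*sqrt(2)*1*sqrt(17 + 2) + 47628) = sqrt((1/2)*sqrt(2)*1*sqrt(19) + 47628) = sqrt(sqrt(38)/2 + 47628) = sqrt(47628 + sqrt(38)/2)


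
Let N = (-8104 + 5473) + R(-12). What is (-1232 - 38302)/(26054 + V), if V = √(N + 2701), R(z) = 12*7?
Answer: -24524258/16162161 + 6589*√154/113135127 ≈ -1.5167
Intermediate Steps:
R(z) = 84
N = -2547 (N = (-8104 + 5473) + 84 = -2631 + 84 = -2547)
V = √154 (V = √(-2547 + 2701) = √154 ≈ 12.410)
(-1232 - 38302)/(26054 + V) = (-1232 - 38302)/(26054 + √154) = -39534/(26054 + √154)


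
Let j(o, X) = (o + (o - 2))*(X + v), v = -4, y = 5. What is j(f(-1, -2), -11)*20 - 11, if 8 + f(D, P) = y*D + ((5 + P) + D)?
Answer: 7189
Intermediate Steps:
f(D, P) = -3 + P + 6*D (f(D, P) = -8 + (5*D + ((5 + P) + D)) = -8 + (5*D + (5 + D + P)) = -8 + (5 + P + 6*D) = -3 + P + 6*D)
j(o, X) = (-4 + X)*(-2 + 2*o) (j(o, X) = (o + (o - 2))*(X - 4) = (o + (-2 + o))*(-4 + X) = (-2 + 2*o)*(-4 + X) = (-4 + X)*(-2 + 2*o))
j(f(-1, -2), -11)*20 - 11 = (8 - 8*(-3 - 2 + 6*(-1)) - 2*(-11) + 2*(-11)*(-3 - 2 + 6*(-1)))*20 - 11 = (8 - 8*(-3 - 2 - 6) + 22 + 2*(-11)*(-3 - 2 - 6))*20 - 11 = (8 - 8*(-11) + 22 + 2*(-11)*(-11))*20 - 11 = (8 + 88 + 22 + 242)*20 - 11 = 360*20 - 11 = 7200 - 11 = 7189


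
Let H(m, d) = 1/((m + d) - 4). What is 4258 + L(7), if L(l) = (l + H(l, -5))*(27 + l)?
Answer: 4479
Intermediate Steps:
H(m, d) = 1/(-4 + d + m) (H(m, d) = 1/((d + m) - 4) = 1/(-4 + d + m))
L(l) = (27 + l)*(l + 1/(-9 + l)) (L(l) = (l + 1/(-4 - 5 + l))*(27 + l) = (l + 1/(-9 + l))*(27 + l) = (27 + l)*(l + 1/(-9 + l)))
4258 + L(7) = 4258 + (27 + 7 + 7*(-9 + 7)*(27 + 7))/(-9 + 7) = 4258 + (27 + 7 + 7*(-2)*34)/(-2) = 4258 - (27 + 7 - 476)/2 = 4258 - 1/2*(-442) = 4258 + 221 = 4479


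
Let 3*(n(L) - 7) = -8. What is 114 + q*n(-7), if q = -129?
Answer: -445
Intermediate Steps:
n(L) = 13/3 (n(L) = 7 + (1/3)*(-8) = 7 - 8/3 = 13/3)
114 + q*n(-7) = 114 - 129*13/3 = 114 - 559 = -445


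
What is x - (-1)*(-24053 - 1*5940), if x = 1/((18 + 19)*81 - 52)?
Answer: -88329384/2945 ≈ -29993.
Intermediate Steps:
x = 1/2945 (x = 1/(37*81 - 52) = 1/(2997 - 52) = 1/2945 ≈ 0.00033956)
x - (-1)*(-24053 - 1*5940) = 1/2945 - (-1)*(-24053 - 1*5940) = 1/2945 - (-1)*(-24053 - 5940) = 1/2945 - (-1)*(-29993) = 1/2945 - 1*29993 = 1/2945 - 29993 = -88329384/2945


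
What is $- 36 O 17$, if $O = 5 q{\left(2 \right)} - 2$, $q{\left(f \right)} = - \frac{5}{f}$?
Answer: $8874$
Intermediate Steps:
$O = - \frac{29}{2}$ ($O = 5 \left(- \frac{5}{2}\right) - 2 = - \frac{25}{2} - 2 = - \frac{29}{2} \approx -14.5$)
$- 36 O 17 = \left(-36\right) \left(- \frac{29}{2}\right) 17 = 522 \cdot 17 = 8874$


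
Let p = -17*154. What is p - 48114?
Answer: -50732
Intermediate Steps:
p = -2618
p - 48114 = -2618 - 48114 = -50732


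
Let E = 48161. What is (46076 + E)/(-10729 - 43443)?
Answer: -94237/54172 ≈ -1.7396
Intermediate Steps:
(46076 + E)/(-10729 - 43443) = (46076 + 48161)/(-10729 - 43443) = 94237/(-54172) = 94237*(-1/54172) = -94237/54172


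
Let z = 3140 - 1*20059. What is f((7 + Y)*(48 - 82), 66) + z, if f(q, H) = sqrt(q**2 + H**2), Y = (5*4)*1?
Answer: -16919 + 6*sqrt(23530) ≈ -15999.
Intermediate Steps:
z = -16919 (z = 3140 - 20059 = -16919)
Y = 20 (Y = 20*1 = 20)
f(q, H) = sqrt(H**2 + q**2)
f((7 + Y)*(48 - 82), 66) + z = sqrt(66**2 + ((7 + 20)*(48 - 82))**2) - 16919 = sqrt(4356 + (27*(-34))**2) - 16919 = sqrt(4356 + (-918)**2) - 16919 = sqrt(4356 + 842724) - 16919 = sqrt(847080) - 16919 = 6*sqrt(23530) - 16919 = -16919 + 6*sqrt(23530)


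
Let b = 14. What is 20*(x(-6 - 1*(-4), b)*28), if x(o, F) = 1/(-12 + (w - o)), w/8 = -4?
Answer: -40/3 ≈ -13.333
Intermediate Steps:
w = -32 (w = 8*(-4) = -32)
x(o, F) = 1/(-44 - o) (x(o, F) = 1/(-12 + (-32 - o)) = 1/(-44 - o))
20*(x(-6 - 1*(-4), b)*28) = 20*(-1/(44 + (-6 - 1*(-4)))*28) = 20*(-1/(44 + (-6 + 4))*28) = 20*(-1/(44 - 2)*28) = 20*(-1/42*28) = 20*(-⅔) = -40/3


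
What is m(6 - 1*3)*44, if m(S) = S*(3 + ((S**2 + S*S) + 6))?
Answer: 3564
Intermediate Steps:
m(S) = S*(9 + 2*S**2) (m(S) = S*(3 + ((S**2 + S**2) + 6)) = S*(3 + (2*S**2 + 6)) = S*(3 + (6 + 2*S**2)) = S*(9 + 2*S**2))
m(6 - 1*3)*44 = ((6 - 1*3)*(9 + 2*(6 - 1*3)**2))*44 = ((6 - 3)*(9 + 2*(6 - 3)**2))*44 = (3*(9 + 2*3**2))*44 = (3*(9 + 2*9))*44 = (3*(9 + 18))*44 = (3*27)*44 = 81*44 = 3564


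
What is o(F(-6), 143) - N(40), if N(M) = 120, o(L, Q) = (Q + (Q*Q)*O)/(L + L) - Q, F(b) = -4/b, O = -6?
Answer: -368705/4 ≈ -92176.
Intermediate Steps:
o(L, Q) = -Q + (Q - 6*Q²)/(2*L) (o(L, Q) = (Q + (Q*Q)*(-6))/(L + L) - Q = (Q + Q²*(-6))/((2*L)) - Q = (Q - 6*Q²)*(1/(2*L)) - Q = (Q - 6*Q²)/(2*L) - Q = -Q + (Q - 6*Q²)/(2*L))
o(F(-6), 143) - N(40) = (½)*143*(1 - 6*143 - (-8)/(-6))/(-4/(-6)) - 1*120 = (½)*143*(1 - 858 - (-8)*(-1)/6)/(-4*(-⅙)) - 120 = (½)*143*(1 - 858 - 2*⅔)/(⅔) - 120 = (½)*143*(3/2)*(1 - 858 - 4/3) - 120 = (½)*143*(3/2)*(-2575/3) - 120 = -368225/4 - 120 = -368705/4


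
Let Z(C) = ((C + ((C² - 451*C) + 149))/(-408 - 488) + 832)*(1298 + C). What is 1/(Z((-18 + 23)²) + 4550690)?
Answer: 32/181340623 ≈ 1.7646e-7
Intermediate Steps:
Z(C) = (1298 + C)*(745323/896 - C²/896 + 225*C/448) (Z(C) = ((C + (149 + C² - 451*C))/(-896) + 832)*(1298 + C) = ((149 + C² - 450*C)*(-1/896) + 832)*(1298 + C) = ((-149/896 - C²/896 + 225*C/448) + 832)*(1298 + C) = (745323/896 - C²/896 + 225*C/448)*(1298 + C) = (1298 + C)*(745323/896 - C²/896 + 225*C/448))
1/(Z((-18 + 23)²) + 4550690) = 1/((483714627/448 - 53*(-18 + 23)⁴/56 - (-18 + 23)⁶/896 + 1329423*(-18 + 23)²/896) + 4550690) = 1/((483714627/448 - 53*(5²)²/56 - (5²)³/896 + (1329423/896)*5²) + 4550690) = 1/((483714627/448 - 53/56*25² - 1/896*25³ + (1329423/896)*25) + 4550690) = 1/((483714627/448 - 53/56*625 - 1/896*15625 + 33235575/896) + 4550690) = 1/((483714627/448 - 33125/56 - 15625/896 + 33235575/896) + 4550690) = 1/(35718543/32 + 4550690) = 1/(181340623/32) = 32/181340623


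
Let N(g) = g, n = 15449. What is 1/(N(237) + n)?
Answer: 1/15686 ≈ 6.3751e-5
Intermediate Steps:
1/(N(237) + n) = 1/(237 + 15449) = 1/15686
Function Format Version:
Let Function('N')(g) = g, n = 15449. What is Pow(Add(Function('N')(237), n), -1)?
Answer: Rational(1, 15686) ≈ 6.3751e-5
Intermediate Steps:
Pow(Add(Function('N')(237), n), -1) = Pow(Add(237, 15449), -1) = Pow(15686, -1) = Rational(1, 15686)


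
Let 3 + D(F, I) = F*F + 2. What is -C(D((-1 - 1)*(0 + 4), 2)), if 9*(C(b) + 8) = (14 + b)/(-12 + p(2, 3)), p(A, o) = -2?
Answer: 155/18 ≈ 8.6111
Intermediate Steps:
D(F, I) = -1 + F**2 (D(F, I) = -3 + (F*F + 2) = -3 + (F**2 + 2) = -3 + (2 + F**2) = -1 + F**2)
C(b) = -73/9 - b/126 (C(b) = -8 + ((14 + b)/(-12 - 2))/9 = -8 + ((14 + b)/(-14))/9 = -8 + ((14 + b)*(-1/14))/9 = -8 + (-1 - b/14)/9 = -8 + (-1/9 - b/126) = -73/9 - b/126)
-C(D((-1 - 1)*(0 + 4), 2)) = -(-73/9 - (-1 + ((-1 - 1)*(0 + 4))**2)/126) = -(-73/9 - (-1 + (-2*4)**2)/126) = -(-73/9 - (-1 + (-8)**2)/126) = -(-73/9 - (-1 + 64)/126) = -(-73/9 - 1/126*63) = -(-73/9 - 1/2) = -1*(-155/18) = 155/18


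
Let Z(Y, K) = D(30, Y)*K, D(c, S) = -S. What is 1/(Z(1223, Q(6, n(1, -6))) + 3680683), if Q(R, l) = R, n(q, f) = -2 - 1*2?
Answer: 1/3673345 ≈ 2.7223e-7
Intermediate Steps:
n(q, f) = -4 (n(q, f) = -2 - 2 = -4)
Z(Y, K) = -K*Y (Z(Y, K) = (-Y)*K = -K*Y)
1/(Z(1223, Q(6, n(1, -6))) + 3680683) = 1/(-1*6*1223 + 3680683) = 1/(-7338 + 3680683) = 1/3673345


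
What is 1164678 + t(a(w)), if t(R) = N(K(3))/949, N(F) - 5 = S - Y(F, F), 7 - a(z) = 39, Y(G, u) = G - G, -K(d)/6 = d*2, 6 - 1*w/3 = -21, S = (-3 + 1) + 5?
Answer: 1105279430/949 ≈ 1.1647e+6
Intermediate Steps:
S = 3 (S = -2 + 5 = 3)
w = 81 (w = 18 - 3*(-21) = 18 + 63 = 81)
K(d) = -12*d (K(d) = -6*d*2 = -12*d)
Y(G, u) = 0
a(z) = -32 (a(z) = 7 - 1*39 = 7 - 39 = -32)
N(F) = 8 (N(F) = 5 + (3 - 1*0) = 5 + (3 + 0) = 5 + 3 = 8)
t(R) = 8/949
1164678 + t(a(w)) = 1164678 + 8/949 = 1105279430/949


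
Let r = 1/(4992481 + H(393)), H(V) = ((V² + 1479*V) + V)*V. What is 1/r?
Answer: 294275458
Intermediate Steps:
H(V) = V*(V² + 1480*V) (H(V) = (V² + 1480*V)*V = V*(V² + 1480*V))
r = 1/294275458 (r = 1/(4992481 + 393²*(1480 + 393)) = 1/(4992481 + 154449*1873) = 1/(4992481 + 289282977) = 1/294275458 ≈ 3.3982e-9)
1/r = 1/(1/294275458) = 294275458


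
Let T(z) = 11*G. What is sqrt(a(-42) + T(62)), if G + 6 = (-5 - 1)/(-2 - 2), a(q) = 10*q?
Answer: I*sqrt(1878)/2 ≈ 21.668*I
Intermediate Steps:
G = -9/2 (G = -6 + (-5 - 1)/(-2 - 2) = -6 - 6/(-4) = -6 - 6*(-1/4) = -6 + 3/2 = -9/2 ≈ -4.5000)
T(z) = -99/2 (T(z) = 11*(-9/2) = -99/2)
sqrt(a(-42) + T(62)) = sqrt(10*(-42) - 99/2) = sqrt(-420 - 99/2) = sqrt(-939/2) = I*sqrt(1878)/2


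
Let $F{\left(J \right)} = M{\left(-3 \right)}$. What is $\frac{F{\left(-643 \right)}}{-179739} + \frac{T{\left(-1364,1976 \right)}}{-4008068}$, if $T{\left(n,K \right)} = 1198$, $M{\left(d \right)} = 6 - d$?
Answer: $- \frac{13966663}{40022563014} \approx -0.00034897$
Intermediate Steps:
$F{\left(J \right)} = 9$ ($F{\left(J \right)} = 6 - -3 = 6 + 3 = 9$)
$\frac{F{\left(-643 \right)}}{-179739} + \frac{T{\left(-1364,1976 \right)}}{-4008068} = \frac{9}{-179739} + \frac{1198}{-4008068} = 9 \left(- \frac{1}{179739}\right) + 1198 \left(- \frac{1}{4008068}\right) = - \frac{1}{19971} - \frac{599}{2004034} = - \frac{13966663}{40022563014}$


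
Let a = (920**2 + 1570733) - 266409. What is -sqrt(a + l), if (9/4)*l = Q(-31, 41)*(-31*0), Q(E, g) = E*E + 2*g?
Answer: -2*sqrt(537681) ≈ -1466.5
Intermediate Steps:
Q(E, g) = E**2 + 2*g
a = 2150724 (a = (846400 + 1570733) - 266409 = 2417133 - 266409 = 2150724)
l = 0 (l = 4*(((-31)**2 + 2*41)*(-31*0))/9 = 4*((961 + 82)*0)/9 = 4*(1043*0)/9 = (4/9)*0 = 0)
-sqrt(a + l) = -sqrt(2150724 + 0) = -sqrt(2150724) = -2*sqrt(537681)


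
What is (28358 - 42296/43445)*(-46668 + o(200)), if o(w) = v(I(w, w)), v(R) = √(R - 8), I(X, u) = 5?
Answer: -57493623281352/43445 + 1231971014*I*√3/43445 ≈ -1.3234e+9 + 49116.0*I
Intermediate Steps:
v(R) = √(-8 + R)
o(w) = I*√3 (o(w) = √(-8 + 5) = √(-3) = I*√3)
(28358 - 42296/43445)*(-46668 + o(200)) = (28358 - 42296/43445)*(-46668 + I*√3) = 1231971014*(-46668 + I*√3)/43445 = -57493623281352/43445 + 1231971014*I*√3/43445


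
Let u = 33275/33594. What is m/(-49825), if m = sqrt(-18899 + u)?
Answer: -I*sqrt(176260147134)/152165550 ≈ -0.0027591*I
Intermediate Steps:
u = 3025/3054 (u = 33275*(1/33594) = 3025/3054 ≈ 0.99050)
m = I*sqrt(176260147134)/3054 (m = sqrt(-18899 + 3025/3054) = sqrt(-57714521/3054) = I*sqrt(176260147134)/3054 ≈ 137.47*I)
m/(-49825) = (I*sqrt(176260147134)/3054)/(-49825) = (I*sqrt(176260147134)/3054)*(-1/49825) = -I*sqrt(176260147134)/152165550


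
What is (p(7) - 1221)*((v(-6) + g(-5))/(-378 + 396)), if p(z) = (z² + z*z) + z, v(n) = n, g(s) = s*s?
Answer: -1178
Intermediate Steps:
g(s) = s²
p(z) = z + 2*z² (p(z) = (z² + z²) + z = 2*z² + z = z + 2*z²)
(p(7) - 1221)*((v(-6) + g(-5))/(-378 + 396)) = (7*(1 + 2*7) - 1221)*((-6 + (-5)²)/(-378 + 396)) = (7*(1 + 14) - 1221)*((-6 + 25)/18) = (7*15 - 1221)*(19*(1/18)) = (105 - 1221)*(19/18) = -1116*19/18 = -1178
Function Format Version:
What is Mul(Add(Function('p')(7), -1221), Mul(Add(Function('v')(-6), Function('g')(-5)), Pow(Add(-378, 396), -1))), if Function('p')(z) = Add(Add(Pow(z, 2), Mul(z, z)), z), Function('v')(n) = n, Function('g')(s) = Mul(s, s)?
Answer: -1178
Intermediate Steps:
Function('g')(s) = Pow(s, 2)
Function('p')(z) = Add(z, Mul(2, Pow(z, 2))) (Function('p')(z) = Add(Add(Pow(z, 2), Pow(z, 2)), z) = Add(Mul(2, Pow(z, 2)), z) = Add(z, Mul(2, Pow(z, 2))))
Mul(Add(Function('p')(7), -1221), Mul(Add(Function('v')(-6), Function('g')(-5)), Pow(Add(-378, 396), -1))) = Mul(Add(Mul(7, Add(1, Mul(2, 7))), -1221), Mul(Add(-6, Pow(-5, 2)), Pow(Add(-378, 396), -1))) = Mul(Add(Mul(7, Add(1, 14)), -1221), Mul(Add(-6, 25), Pow(18, -1))) = Mul(Add(Mul(7, 15), -1221), Mul(19, Rational(1, 18))) = Mul(Add(105, -1221), Rational(19, 18)) = Mul(-1116, Rational(19, 18)) = -1178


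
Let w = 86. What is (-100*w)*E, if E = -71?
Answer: 610600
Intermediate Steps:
(-100*w)*E = -100*86*(-71) = -8600*(-71) = 610600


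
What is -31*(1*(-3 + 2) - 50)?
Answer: 1581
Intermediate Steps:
-31*(1*(-3 + 2) - 50) = -31*(1*(-1) - 50) = -31*(-1 - 50) = -31*(-51) = 1581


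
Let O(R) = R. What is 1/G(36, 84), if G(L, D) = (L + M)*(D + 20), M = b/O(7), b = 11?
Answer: 7/27352 ≈ 0.00025592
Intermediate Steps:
M = 11/7 ≈ 1.5714
G(L, D) = (20 + D)*(11/7 + L) (G(L, D) = (L + 11/7)*(D + 20) = (11/7 + L)*(20 + D) = (20 + D)*(11/7 + L))
1/G(36, 84) = 1/(220/7 + 20*36 + (11/7)*84 + 84*36) = 1/(220/7 + 720 + 132 + 3024) = 1/(27352/7) = 7/27352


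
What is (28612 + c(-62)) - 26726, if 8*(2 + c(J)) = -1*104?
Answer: 1871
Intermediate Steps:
c(J) = -15 (c(J) = -2 + (-1*104)/8 = -2 + (⅛)*(-104) = -2 - 13 = -15)
(28612 + c(-62)) - 26726 = (28612 - 15) - 26726 = 28597 - 26726 = 1871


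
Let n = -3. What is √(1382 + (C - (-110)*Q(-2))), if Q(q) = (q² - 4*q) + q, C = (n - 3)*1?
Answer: 2*√619 ≈ 49.759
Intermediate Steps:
C = -6 (C = (-3 - 3)*1 = -6*1 = -6)
Q(q) = q² - 3*q
√(1382 + (C - (-110)*Q(-2))) = √(1382 + (-6 - (-110)*(-2*(-3 - 2)))) = √(1382 + (-6 - (-110)*(-2*(-5)))) = √(1382 + (-6 - (-110)*10)) = √(1382 + (-6 - 10*(-110))) = √(1382 + (-6 + 1100)) = √(1382 + 1094) = √2476 = 2*√619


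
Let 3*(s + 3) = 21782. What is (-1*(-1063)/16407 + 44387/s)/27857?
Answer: 2207917226/9951345273627 ≈ 0.00022187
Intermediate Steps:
s = 21773/3 (s = -3 + (1/3)*21782 = -3 + 21782/3 = 21773/3 ≈ 7257.7)
(-1*(-1063)/16407 + 44387/s)/27857 = (-1*(-1063)/16407 + 44387/(21773/3))/27857 = (1063*(1/16407) + 44387*(3/21773))*(1/27857) = (1063/16407 + 133161/21773)*(1/27857) = (2207917226/357229611)*(1/27857) = 2207917226/9951345273627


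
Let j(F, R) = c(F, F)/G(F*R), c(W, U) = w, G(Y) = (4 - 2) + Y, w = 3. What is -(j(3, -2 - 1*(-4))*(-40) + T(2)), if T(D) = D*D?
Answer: 11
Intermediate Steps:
G(Y) = 2 + Y
c(W, U) = 3
T(D) = D²
j(F, R) = 3/(2 + F*R)
-(j(3, -2 - 1*(-4))*(-40) + T(2)) = -((3/(2 + 3*(-2 - 1*(-4))))*(-40) + 2²) = -((3/(2 + 3*(-2 + 4)))*(-40) + 4) = -((3/(2 + 3*2))*(-40) + 4) = -((3/(2 + 6))*(-40) + 4) = -((3/8)*(-40) + 4) = -(-15 + 4) = -1*(-11) = 11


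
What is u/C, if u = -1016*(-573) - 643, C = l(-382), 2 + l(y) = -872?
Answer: -581525/874 ≈ -665.36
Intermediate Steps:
l(y) = -874 (l(y) = -2 - 872 = -874)
C = -874
u = 581525 (u = 582168 - 643 = 581525)
u/C = 581525/(-874) = 581525*(-1/874) = -581525/874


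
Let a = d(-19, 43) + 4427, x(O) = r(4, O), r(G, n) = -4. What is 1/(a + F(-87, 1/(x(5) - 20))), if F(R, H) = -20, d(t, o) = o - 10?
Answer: 1/4440 ≈ 0.00022523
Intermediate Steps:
x(O) = -4
d(t, o) = -10 + o
a = 4460 (a = (-10 + 43) + 4427 = 33 + 4427 = 4460)
1/(a + F(-87, 1/(x(5) - 20))) = 1/(4460 - 20) = 1/4440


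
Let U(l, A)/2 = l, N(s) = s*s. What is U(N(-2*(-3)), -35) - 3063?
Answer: -2991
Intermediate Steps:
N(s) = s²
U(l, A) = 2*l
U(N(-2*(-3)), -35) - 3063 = 2*(-2*(-3))² - 3063 = 2*6² - 3063 = 2*36 - 3063 = 72 - 3063 = -2991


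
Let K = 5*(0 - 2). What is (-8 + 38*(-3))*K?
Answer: 1220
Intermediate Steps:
K = -10 (K = 5*(-2) = -10)
(-8 + 38*(-3))*K = (-8 + 38*(-3))*(-10) = (-8 - 114)*(-10) = -122*(-10) = 1220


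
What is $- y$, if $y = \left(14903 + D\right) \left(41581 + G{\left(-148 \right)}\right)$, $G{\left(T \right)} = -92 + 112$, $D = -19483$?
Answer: $190532580$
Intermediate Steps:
$G{\left(T \right)} = 20$
$y = -190532580$ ($y = \left(14903 - 19483\right) \left(41581 + 20\right) = \left(-4580\right) 41601 = -190532580$)
$- y = \left(-1\right) \left(-190532580\right) = 190532580$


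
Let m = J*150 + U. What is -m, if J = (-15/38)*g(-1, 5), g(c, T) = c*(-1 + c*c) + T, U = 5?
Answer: 5530/19 ≈ 291.05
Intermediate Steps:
g(c, T) = T + c*(-1 + c**2) (g(c, T) = c*(-1 + c**2) + T = T + c*(-1 + c**2))
J = -75/38 (J = (-15/38)*(5 + (-1)**3 - 1*(-1)) = (-15*1/38)*(5 - 1 + 1) = -15/38*5 = -75/38 ≈ -1.9737)
m = -5530/19 (m = -75/38*150 + 5 = -5625/19 + 5 = -5530/19 ≈ -291.05)
-m = -1*(-5530/19) = 5530/19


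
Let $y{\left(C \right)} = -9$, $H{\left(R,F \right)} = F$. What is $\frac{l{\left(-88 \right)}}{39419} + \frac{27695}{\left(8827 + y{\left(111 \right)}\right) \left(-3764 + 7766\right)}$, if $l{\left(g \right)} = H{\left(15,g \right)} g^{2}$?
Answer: $- \frac{829234728103}{47968350396} \approx -17.287$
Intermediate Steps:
$l{\left(g \right)} = g^{3}$ ($l{\left(g \right)} = g g^{2} = g^{3}$)
$\frac{l{\left(-88 \right)}}{39419} + \frac{27695}{\left(8827 + y{\left(111 \right)}\right) \left(-3764 + 7766\right)} = \frac{\left(-88\right)^{3}}{39419} + \frac{27695}{\left(8827 - 9\right) \left(-3764 + 7766\right)} = \left(-681472\right) \frac{1}{39419} + \frac{27695}{8818 \cdot 4002} = - \frac{681472}{39419} + \frac{27695}{35289636} = - \frac{681472}{39419} + 27695 \cdot \frac{1}{35289636} = - \frac{681472}{39419} + \frac{955}{1216884} = - \frac{829234728103}{47968350396}$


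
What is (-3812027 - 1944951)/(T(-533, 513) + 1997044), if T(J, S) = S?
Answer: -5756978/1997557 ≈ -2.8820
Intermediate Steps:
(-3812027 - 1944951)/(T(-533, 513) + 1997044) = (-3812027 - 1944951)/(513 + 1997044) = -5756978/1997557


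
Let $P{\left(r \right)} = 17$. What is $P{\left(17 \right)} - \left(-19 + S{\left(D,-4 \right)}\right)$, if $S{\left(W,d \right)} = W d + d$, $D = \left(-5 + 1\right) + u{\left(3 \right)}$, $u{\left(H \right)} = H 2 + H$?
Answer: $60$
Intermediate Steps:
$u{\left(H \right)} = 3 H$ ($u{\left(H \right)} = 2 H + H = 3 H$)
$D = 5$ ($D = \left(-5 + 1\right) + 3 \cdot 3 = -4 + 9 = 5$)
$S{\left(W,d \right)} = d + W d$
$P{\left(17 \right)} - \left(-19 + S{\left(D,-4 \right)}\right) = 17 - \left(-19 - 4 \left(1 + 5\right)\right) = 17 - \left(-19 - 24\right) = 17 + \left(19 - -24\right) = 17 + \left(19 + 24\right) = 17 + 43 = 60$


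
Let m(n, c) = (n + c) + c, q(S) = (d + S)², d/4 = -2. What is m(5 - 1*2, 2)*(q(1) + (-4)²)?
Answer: 455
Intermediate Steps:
d = -8 (d = 4*(-2) = -8)
q(S) = (-8 + S)²
m(n, c) = n + 2*c (m(n, c) = (c + n) + c = n + 2*c)
m(5 - 1*2, 2)*(q(1) + (-4)²) = ((5 - 1*2) + 2*2)*((-8 + 1)² + (-4)²) = ((5 - 2) + 4)*((-7)² + 16) = (3 + 4)*(49 + 16) = 7*65 = 455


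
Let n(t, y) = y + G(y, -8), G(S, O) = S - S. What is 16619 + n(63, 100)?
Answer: 16719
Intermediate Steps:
G(S, O) = 0
n(t, y) = y (n(t, y) = y + 0 = y)
16619 + n(63, 100) = 16619 + 100 = 16719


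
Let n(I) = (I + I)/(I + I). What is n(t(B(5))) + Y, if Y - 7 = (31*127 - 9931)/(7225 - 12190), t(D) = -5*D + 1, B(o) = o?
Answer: 15238/1655 ≈ 9.2072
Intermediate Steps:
t(D) = 1 - 5*D
n(I) = 1 (n(I) = (2*I)/((2*I)) = (2*I)*(1/(2*I)) = 1)
Y = 13583/1655 (Y = 7 + (31*127 - 9931)/(7225 - 12190) = 7 + (3937 - 9931)/(-4965) = 7 - 5994*(-1/4965) = 7 + 1998/1655 = 13583/1655 ≈ 8.2072)
n(t(B(5))) + Y = 1 + 13583/1655 = 15238/1655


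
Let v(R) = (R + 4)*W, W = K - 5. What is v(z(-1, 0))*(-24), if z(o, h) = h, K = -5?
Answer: 960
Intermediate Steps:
W = -10 (W = -5 - 5 = -10)
v(R) = -40 - 10*R (v(R) = (R + 4)*(-10) = (4 + R)*(-10) = -40 - 10*R)
v(z(-1, 0))*(-24) = (-40 - 10*0)*(-24) = (-40 + 0)*(-24) = -40*(-24) = 960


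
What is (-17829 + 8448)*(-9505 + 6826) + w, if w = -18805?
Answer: 25112894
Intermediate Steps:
(-17829 + 8448)*(-9505 + 6826) + w = (-17829 + 8448)*(-9505 + 6826) - 18805 = -9381*(-2679) - 18805 = 25131699 - 18805 = 25112894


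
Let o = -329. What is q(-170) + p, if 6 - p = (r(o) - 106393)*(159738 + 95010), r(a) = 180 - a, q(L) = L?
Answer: 26973737068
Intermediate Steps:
p = 26973737238 (p = 6 - ((180 - 1*(-329)) - 106393)*(159738 + 95010) = 6 - ((180 + 329) - 106393)*254748 = 6 - (509 - 106393)*254748 = 6 - (-105884)*254748 = 6 - 1*(-26973737232) = 6 + 26973737232 = 26973737238)
q(-170) + p = -170 + 26973737238 = 26973737068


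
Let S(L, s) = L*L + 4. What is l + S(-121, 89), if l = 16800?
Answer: 31445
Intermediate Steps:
S(L, s) = 4 + L² (S(L, s) = L² + 4 = 4 + L²)
l + S(-121, 89) = 16800 + (4 + (-121)²) = 16800 + (4 + 14641) = 16800 + 14645 = 31445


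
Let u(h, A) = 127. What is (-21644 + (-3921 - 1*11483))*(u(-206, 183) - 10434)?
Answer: 381853736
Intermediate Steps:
(-21644 + (-3921 - 1*11483))*(u(-206, 183) - 10434) = (-21644 + (-3921 - 1*11483))*(127 - 10434) = (-21644 + (-3921 - 11483))*(-10307) = (-21644 - 15404)*(-10307) = -37048*(-10307) = 381853736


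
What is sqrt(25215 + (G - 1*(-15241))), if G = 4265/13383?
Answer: sqrt(805101819631)/4461 ≈ 201.14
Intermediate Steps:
G = 4265/13383 (G = 4265*(1/13383) = 4265/13383 ≈ 0.31869)
sqrt(25215 + (G - 1*(-15241))) = sqrt(25215 + (4265/13383 - 1*(-15241))) = sqrt(25215 + (4265/13383 + 15241)) = sqrt(25215 + 203974568/13383) = sqrt(541426913/13383) = sqrt(805101819631)/4461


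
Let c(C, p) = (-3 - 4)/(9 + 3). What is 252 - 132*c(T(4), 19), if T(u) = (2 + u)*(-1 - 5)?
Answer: 329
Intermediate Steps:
T(u) = -12 - 6*u (T(u) = (2 + u)*(-6) = -12 - 6*u)
c(C, p) = -7/12
252 - 132*c(T(4), 19) = 252 - 132*(-7/12) = 252 + 77 = 329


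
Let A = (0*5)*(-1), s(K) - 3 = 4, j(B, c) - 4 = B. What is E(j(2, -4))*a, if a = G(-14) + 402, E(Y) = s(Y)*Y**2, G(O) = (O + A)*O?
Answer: 150696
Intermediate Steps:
j(B, c) = 4 + B
s(K) = 7 (s(K) = 3 + 4 = 7)
A = 0 (A = 0*(-1) = 0)
G(O) = O**2 (G(O) = (O + 0)*O = O*O = O**2)
E(Y) = 7*Y**2
a = 598 (a = (-14)**2 + 402 = 196 + 402 = 598)
E(j(2, -4))*a = (7*(4 + 2)**2)*598 = (7*6**2)*598 = (7*36)*598 = 252*598 = 150696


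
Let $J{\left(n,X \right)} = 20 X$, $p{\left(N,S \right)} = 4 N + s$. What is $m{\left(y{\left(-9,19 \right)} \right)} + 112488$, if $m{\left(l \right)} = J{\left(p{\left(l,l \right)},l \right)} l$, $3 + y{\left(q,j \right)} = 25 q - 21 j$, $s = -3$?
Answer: $7975068$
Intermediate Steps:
$p{\left(N,S \right)} = -3 + 4 N$ ($p{\left(N,S \right)} = 4 N - 3 = -3 + 4 N$)
$y{\left(q,j \right)} = -3 - 21 j + 25 q$ ($y{\left(q,j \right)} = -3 - \left(- 25 q + 21 j\right) = -3 - 21 j + 25 q$)
$m{\left(l \right)} = 20 l^{2}$ ($m{\left(l \right)} = 20 l l = 20 l^{2}$)
$m{\left(y{\left(-9,19 \right)} \right)} + 112488 = 20 \left(-3 - 399 + 25 \left(-9\right)\right)^{2} + 112488 = 20 \left(-3 - 399 - 225\right)^{2} + 112488 = 20 \left(-627\right)^{2} + 112488 = 20 \cdot 393129 + 112488 = 7862580 + 112488 = 7975068$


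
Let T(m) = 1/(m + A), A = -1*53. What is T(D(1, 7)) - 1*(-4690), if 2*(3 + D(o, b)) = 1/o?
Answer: 520588/111 ≈ 4690.0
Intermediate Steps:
A = -53
D(o, b) = -3 + 1/(2*o)
T(m) = 1/(-53 + m) (T(m) = 1/(m - 53) = 1/(-53 + m))
T(D(1, 7)) - 1*(-4690) = 1/(-53 + (-3 + (½)/1)) - 1*(-4690) = 1/(-53 + (-3 + (½)*1)) + 4690 = 1/(-53 + (-3 + ½)) + 4690 = 1/(-53 - 5/2) + 4690 = 1/(-111/2) + 4690 = -2/111 + 4690 = 520588/111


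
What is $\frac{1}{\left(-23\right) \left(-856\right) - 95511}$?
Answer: $- \frac{1}{75823} \approx -1.3189 \cdot 10^{-5}$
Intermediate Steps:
$\frac{1}{\left(-23\right) \left(-856\right) - 95511} = \frac{1}{19688 - 95511} = \frac{1}{-75823} = - \frac{1}{75823}$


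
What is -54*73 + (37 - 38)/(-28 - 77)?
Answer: -413909/105 ≈ -3942.0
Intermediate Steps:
-54*73 + (37 - 38)/(-28 - 77) = -3942 - 1/(-105) = -3942 - 1*(-1/105) = -3942 + 1/105 = -413909/105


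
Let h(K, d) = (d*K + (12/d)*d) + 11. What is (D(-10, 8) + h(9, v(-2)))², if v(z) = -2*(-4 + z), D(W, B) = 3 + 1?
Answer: 18225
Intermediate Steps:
D(W, B) = 4
v(z) = 8 - 2*z
h(K, d) = 23 + K*d (h(K, d) = (K*d + 12) + 11 = (12 + K*d) + 11 = 23 + K*d)
(D(-10, 8) + h(9, v(-2)))² = (4 + (23 + 9*(8 - 2*(-2))))² = (4 + (23 + 9*(8 + 4)))² = (4 + (23 + 9*12))² = (4 + (23 + 108))² = (4 + 131)² = 135² = 18225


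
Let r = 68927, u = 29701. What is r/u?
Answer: 68927/29701 ≈ 2.3207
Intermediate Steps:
r/u = 68927/29701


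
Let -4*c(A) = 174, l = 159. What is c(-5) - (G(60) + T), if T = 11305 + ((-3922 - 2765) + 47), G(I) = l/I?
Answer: -94223/20 ≈ -4711.1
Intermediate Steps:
c(A) = -87/2 (c(A) = -¼*174 = -87/2)
G(I) = 159/I
T = 4665 (T = 11305 + (-6687 + 47) = 11305 - 6640 = 4665)
c(-5) - (G(60) + T) = -87/2 - (159/60 + 4665) = -87/2 - (159*(1/60) + 4665) = -87/2 - (53/20 + 4665) = -87/2 - 1*93353/20 = -87/2 - 93353/20 = -94223/20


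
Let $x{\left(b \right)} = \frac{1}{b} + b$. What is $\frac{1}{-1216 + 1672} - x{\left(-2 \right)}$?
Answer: $\frac{1141}{456} \approx 2.5022$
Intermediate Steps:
$x{\left(b \right)} = b + \frac{1}{b}$
$\frac{1}{-1216 + 1672} - x{\left(-2 \right)} = \frac{1}{-1216 + 1672} - \left(-2 + \frac{1}{-2}\right) = \frac{1}{456} - \left(-2 - \frac{1}{2}\right) = \frac{1}{456} - - \frac{5}{2} = \frac{1}{456} + \frac{5}{2} = \frac{1141}{456}$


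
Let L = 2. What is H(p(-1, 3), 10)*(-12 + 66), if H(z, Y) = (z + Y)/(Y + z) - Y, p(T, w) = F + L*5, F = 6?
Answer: -486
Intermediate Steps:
p(T, w) = 16 (p(T, w) = 6 + 2*5 = 6 + 10 = 16)
H(z, Y) = 1 - Y (H(z, Y) = (Y + z)/(Y + z) - Y = 1 - Y)
H(p(-1, 3), 10)*(-12 + 66) = (1 - 1*10)*(-12 + 66) = (1 - 10)*54 = -9*54 = -486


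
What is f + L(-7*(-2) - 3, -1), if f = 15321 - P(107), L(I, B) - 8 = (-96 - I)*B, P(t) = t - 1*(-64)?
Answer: 15265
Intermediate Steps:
P(t) = 64 + t (P(t) = t + 64 = 64 + t)
L(I, B) = 8 + B*(-96 - I) (L(I, B) = 8 + (-96 - I)*B = 8 + B*(-96 - I))
f = 15150 (f = 15321 - (64 + 107) = 15321 - 1*171 = 15321 - 171 = 15150)
f + L(-7*(-2) - 3, -1) = 15150 + (8 - 96*(-1) - 1*(-1)*(-7*(-2) - 3)) = 15150 + (8 + 96 - 1*(-1)*(14 - 3)) = 15150 + (8 + 96 - 1*(-1)*11) = 15150 + (8 + 96 + 11) = 15150 + 115 = 15265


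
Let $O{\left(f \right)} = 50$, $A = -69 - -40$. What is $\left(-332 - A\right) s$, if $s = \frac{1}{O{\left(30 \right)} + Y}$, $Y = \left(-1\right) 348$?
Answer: $\frac{303}{298} \approx 1.0168$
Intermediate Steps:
$A = -29$ ($A = -69 + 40 = -29$)
$Y = -348$
$s = - \frac{1}{298}$ ($s = \frac{1}{50 - 348} = \frac{1}{-298} = - \frac{1}{298} \approx -0.0033557$)
$\left(-332 - A\right) s = \left(-332 - -29\right) \left(- \frac{1}{298}\right) = \left(-332 + 29\right) \left(- \frac{1}{298}\right) = \left(-303\right) \left(- \frac{1}{298}\right) = \frac{303}{298}$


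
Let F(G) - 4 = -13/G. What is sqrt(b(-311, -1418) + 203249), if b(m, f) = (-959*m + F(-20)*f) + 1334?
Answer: sqrt(49623830)/10 ≈ 704.44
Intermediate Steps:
F(G) = 4 - 13/G
b(m, f) = 1334 - 959*m + 93*f/20 (b(m, f) = (-959*m + (4 - 13/(-20))*f) + 1334 = (-959*m + (4 - 13*(-1/20))*f) + 1334 = (-959*m + (4 + 13/20)*f) + 1334 = (-959*m + 93*f/20) + 1334 = 1334 - 959*m + 93*f/20)
sqrt(b(-311, -1418) + 203249) = sqrt((1334 - 959*(-311) + (93/20)*(-1418)) + 203249) = sqrt((1334 + 298249 - 65937/10) + 203249) = sqrt(2929893/10 + 203249) = sqrt(4962383/10) = sqrt(49623830)/10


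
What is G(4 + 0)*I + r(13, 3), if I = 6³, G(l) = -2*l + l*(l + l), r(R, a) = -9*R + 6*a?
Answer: 5085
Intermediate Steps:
G(l) = -2*l + 2*l² (G(l) = -2*l + l*(2*l) = -2*l + 2*l²)
I = 216
G(4 + 0)*I + r(13, 3) = (2*(4 + 0)*(-1 + (4 + 0)))*216 + (-9*13 + 6*3) = (2*4*(-1 + 4))*216 + (-117 + 18) = (2*4*3)*216 - 99 = 24*216 - 99 = 5184 - 99 = 5085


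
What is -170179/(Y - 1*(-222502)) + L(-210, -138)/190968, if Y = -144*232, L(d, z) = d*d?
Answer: -503327039/752310479 ≈ -0.66904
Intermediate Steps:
L(d, z) = d²
Y = -33408
-170179/(Y - 1*(-222502)) + L(-210, -138)/190968 = -170179/(-33408 - 1*(-222502)) + (-210)²/190968 = -170179/(-33408 + 222502) + 44100*(1/190968) = -170179/189094 + 3675/15914 = -503327039/752310479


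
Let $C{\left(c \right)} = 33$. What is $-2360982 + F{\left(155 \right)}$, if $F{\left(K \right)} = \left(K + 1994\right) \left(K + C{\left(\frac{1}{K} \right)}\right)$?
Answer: $-1956970$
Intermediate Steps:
$F{\left(K \right)} = \left(33 + K\right) \left(1994 + K\right)$ ($F{\left(K \right)} = \left(K + 1994\right) \left(K + 33\right) = \left(1994 + K\right) \left(33 + K\right) = \left(33 + K\right) \left(1994 + K\right)$)
$-2360982 + F{\left(155 \right)} = -2360982 + \left(65802 + 155^{2} + 2027 \cdot 155\right) = -2360982 + \left(65802 + 24025 + 314185\right) = -2360982 + 404012 = -1956970$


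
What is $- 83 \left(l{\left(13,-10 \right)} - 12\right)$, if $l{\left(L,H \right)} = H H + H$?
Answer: $-6474$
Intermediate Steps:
$l{\left(L,H \right)} = H + H^{2}$ ($l{\left(L,H \right)} = H^{2} + H = H + H^{2}$)
$- 83 \left(l{\left(13,-10 \right)} - 12\right) = - 83 \left(- 10 \left(1 - 10\right) - 12\right) = - 83 \left(\left(-10\right) \left(-9\right) - 12\right) = - 83 \left(90 - 12\right) = \left(-83\right) 78 = -6474$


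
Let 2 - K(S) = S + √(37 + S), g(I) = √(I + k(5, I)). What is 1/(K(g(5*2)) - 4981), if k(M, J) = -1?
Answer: -2491/12410142 + √10/12410142 ≈ -0.00020047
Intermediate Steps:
g(I) = √(-1 + I) (g(I) = √(I - 1) = √(-1 + I))
K(S) = 2 - S - √(37 + S) (K(S) = 2 - (S + √(37 + S)) = 2 + (-S - √(37 + S)) = 2 - S - √(37 + S))
1/(K(g(5*2)) - 4981) = 1/((2 - √(-1 + 5*2) - √(37 + √(-1 + 5*2))) - 4981) = 1/((2 - √(-1 + 10) - √(37 + √(-1 + 10))) - 4981) = 1/((2 - √9 - √(37 + √9)) - 4981) = 1/((2 - 1*3 - √(37 + 3)) - 4981) = 1/((2 - 3 - √40) - 4981) = 1/((2 - 3 - 2*√10) - 4981) = 1/((-1 - 2*√10) - 4981) = 1/(-4982 - 2*√10)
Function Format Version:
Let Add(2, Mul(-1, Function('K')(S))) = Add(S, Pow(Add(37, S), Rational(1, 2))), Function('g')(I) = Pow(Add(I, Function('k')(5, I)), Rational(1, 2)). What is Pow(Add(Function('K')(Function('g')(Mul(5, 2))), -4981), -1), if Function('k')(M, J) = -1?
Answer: Add(Rational(-2491, 12410142), Mul(Rational(1, 12410142), Pow(10, Rational(1, 2)))) ≈ -0.00020047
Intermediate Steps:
Function('g')(I) = Pow(Add(-1, I), Rational(1, 2)) (Function('g')(I) = Pow(Add(I, -1), Rational(1, 2)) = Pow(Add(-1, I), Rational(1, 2)))
Function('K')(S) = Add(2, Mul(-1, S), Mul(-1, Pow(Add(37, S), Rational(1, 2)))) (Function('K')(S) = Add(2, Mul(-1, Add(S, Pow(Add(37, S), Rational(1, 2))))) = Add(2, Add(Mul(-1, S), Mul(-1, Pow(Add(37, S), Rational(1, 2))))) = Add(2, Mul(-1, S), Mul(-1, Pow(Add(37, S), Rational(1, 2)))))
Pow(Add(Function('K')(Function('g')(Mul(5, 2))), -4981), -1) = Pow(Add(Add(2, Mul(-1, Pow(Add(-1, Mul(5, 2)), Rational(1, 2))), Mul(-1, Pow(Add(37, Pow(Add(-1, Mul(5, 2)), Rational(1, 2))), Rational(1, 2)))), -4981), -1) = Pow(Add(Add(2, Mul(-1, Pow(Add(-1, 10), Rational(1, 2))), Mul(-1, Pow(Add(37, Pow(Add(-1, 10), Rational(1, 2))), Rational(1, 2)))), -4981), -1) = Pow(Add(Add(2, Mul(-1, Pow(9, Rational(1, 2))), Mul(-1, Pow(Add(37, Pow(9, Rational(1, 2))), Rational(1, 2)))), -4981), -1) = Pow(Add(Add(2, Mul(-1, 3), Mul(-1, Pow(Add(37, 3), Rational(1, 2)))), -4981), -1) = Pow(Add(Add(2, -3, Mul(-1, Pow(40, Rational(1, 2)))), -4981), -1) = Pow(Add(Add(2, -3, Mul(-1, Mul(2, Pow(10, Rational(1, 2))))), -4981), -1) = Pow(Add(Add(2, -3, Mul(-2, Pow(10, Rational(1, 2)))), -4981), -1) = Pow(Add(Add(-1, Mul(-2, Pow(10, Rational(1, 2)))), -4981), -1) = Pow(Add(-4982, Mul(-2, Pow(10, Rational(1, 2)))), -1)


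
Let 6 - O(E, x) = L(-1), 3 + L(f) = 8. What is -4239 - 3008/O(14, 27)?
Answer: -7247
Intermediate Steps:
L(f) = 5 (L(f) = -3 + 8 = 5)
O(E, x) = 1 (O(E, x) = 6 - 1*5 = 6 - 5 = 1)
-4239 - 3008/O(14, 27) = -4239 - 3008/1 = -4239 - 3008 = -7247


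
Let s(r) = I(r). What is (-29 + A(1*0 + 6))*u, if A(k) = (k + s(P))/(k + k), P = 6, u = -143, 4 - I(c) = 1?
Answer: 16159/4 ≈ 4039.8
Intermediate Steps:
I(c) = 3 (I(c) = 4 - 1*1 = 4 - 1 = 3)
s(r) = 3
A(k) = (3 + k)/(2*k) (A(k) = (k + 3)/(k + k) = (3 + k)/((2*k)) = (3 + k)*(1/(2*k)) = (3 + k)/(2*k))
(-29 + A(1*0 + 6))*u = (-29 + (3 + (1*0 + 6))/(2*(1*0 + 6)))*(-143) = (-29 + (3 + (0 + 6))/(2*(0 + 6)))*(-143) = (-29 + (½)*(3 + 6)/6)*(-143) = (-29 + (½)*(⅙)*9)*(-143) = (-29 + ¾)*(-143) = -113/4*(-143) = 16159/4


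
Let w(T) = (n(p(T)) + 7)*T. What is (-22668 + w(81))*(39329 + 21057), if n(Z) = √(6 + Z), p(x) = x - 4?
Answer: -1334590986 + 4891266*√83 ≈ -1.2900e+9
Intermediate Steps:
p(x) = -4 + x
w(T) = T*(7 + √(2 + T)) (w(T) = (√(6 + (-4 + T)) + 7)*T = (√(2 + T) + 7)*T = (7 + √(2 + T))*T = T*(7 + √(2 + T)))
(-22668 + w(81))*(39329 + 21057) = (-22668 + 81*(7 + √(2 + 81)))*(39329 + 21057) = (-22668 + 81*(7 + √83))*60386 = (-22668 + (567 + 81*√83))*60386 = (-22101 + 81*√83)*60386 = -1334590986 + 4891266*√83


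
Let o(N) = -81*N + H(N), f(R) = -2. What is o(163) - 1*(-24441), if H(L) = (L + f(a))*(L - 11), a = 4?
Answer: 35710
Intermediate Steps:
H(L) = (-11 + L)*(-2 + L) (H(L) = (L - 2)*(L - 11) = (-2 + L)*(-11 + L) = (-11 + L)*(-2 + L))
o(N) = 22 + N**2 - 94*N (o(N) = -81*N + (22 + N**2 - 13*N) = 22 + N**2 - 94*N)
o(163) - 1*(-24441) = (22 + 163**2 - 94*163) - 1*(-24441) = (22 + 26569 - 15322) + 24441 = 11269 + 24441 = 35710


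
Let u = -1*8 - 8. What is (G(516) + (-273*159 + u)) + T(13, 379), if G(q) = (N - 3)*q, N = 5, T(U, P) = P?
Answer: -42012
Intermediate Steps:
u = -16 (u = -8 - 8 = -16)
G(q) = 2*q (G(q) = (5 - 3)*q = 2*q)
(G(516) + (-273*159 + u)) + T(13, 379) = (2*516 + (-273*159 - 16)) + 379 = (1032 + (-43407 - 16)) + 379 = (1032 - 43423) + 379 = -42391 + 379 = -42012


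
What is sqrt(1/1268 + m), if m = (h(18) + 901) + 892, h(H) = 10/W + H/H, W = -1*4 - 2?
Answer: sqrt(6483955089)/1902 ≈ 42.336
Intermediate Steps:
W = -6 (W = -4 - 2 = -6)
h(H) = -2/3 (h(H) = 10/(-6) + H/H = 10*(-1/6) + 1 = -5/3 + 1 = -2/3)
m = 5377/3 (m = (-2/3 + 901) + 892 = 2701/3 + 892 = 5377/3 ≈ 1792.3)
sqrt(1/1268 + m) = sqrt(1/1268 + 5377/3) = sqrt(6818039/3804) = sqrt(6483955089)/1902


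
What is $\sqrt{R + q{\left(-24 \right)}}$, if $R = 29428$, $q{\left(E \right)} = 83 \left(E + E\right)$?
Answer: $2 \sqrt{6361} \approx 159.51$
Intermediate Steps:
$q{\left(E \right)} = 166 E$ ($q{\left(E \right)} = 83 \cdot 2 E = 166 E$)
$\sqrt{R + q{\left(-24 \right)}} = \sqrt{29428 + 166 \left(-24\right)} = \sqrt{29428 - 3984} = \sqrt{25444} = 2 \sqrt{6361}$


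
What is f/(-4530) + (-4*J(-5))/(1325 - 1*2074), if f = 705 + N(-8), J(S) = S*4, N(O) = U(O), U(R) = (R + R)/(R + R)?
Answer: -445597/1696485 ≈ -0.26266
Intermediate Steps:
U(R) = 1 (U(R) = (2*R)/((2*R)) = (2*R)*(1/(2*R)) = 1)
N(O) = 1
J(S) = 4*S
f = 706 (f = 705 + 1 = 706)
f/(-4530) + (-4*J(-5))/(1325 - 1*2074) = 706/(-4530) + (-16*(-5))/(1325 - 1*2074) = 706*(-1/4530) + (-4*(-20))/(1325 - 2074) = -353/2265 + 80/(-749) = -353/2265 + 80*(-1/749) = -353/2265 - 80/749 = -445597/1696485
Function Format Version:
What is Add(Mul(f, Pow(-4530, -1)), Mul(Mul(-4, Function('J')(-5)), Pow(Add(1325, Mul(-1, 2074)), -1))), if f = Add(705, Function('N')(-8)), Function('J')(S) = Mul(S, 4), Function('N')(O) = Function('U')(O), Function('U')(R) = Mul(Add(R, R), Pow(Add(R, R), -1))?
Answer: Rational(-445597, 1696485) ≈ -0.26266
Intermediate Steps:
Function('U')(R) = 1 (Function('U')(R) = Mul(Mul(2, R), Pow(Mul(2, R), -1)) = Mul(Mul(2, R), Mul(Rational(1, 2), Pow(R, -1))) = 1)
Function('N')(O) = 1
Function('J')(S) = Mul(4, S)
f = 706 (f = Add(705, 1) = 706)
Add(Mul(f, Pow(-4530, -1)), Mul(Mul(-4, Function('J')(-5)), Pow(Add(1325, Mul(-1, 2074)), -1))) = Add(Mul(706, Pow(-4530, -1)), Mul(Mul(-4, Mul(4, -5)), Pow(Add(1325, Mul(-1, 2074)), -1))) = Add(Mul(706, Rational(-1, 4530)), Mul(Mul(-4, -20), Pow(Add(1325, -2074), -1))) = Add(Rational(-353, 2265), Mul(80, Pow(-749, -1))) = Add(Rational(-353, 2265), Mul(80, Rational(-1, 749))) = Add(Rational(-353, 2265), Rational(-80, 749)) = Rational(-445597, 1696485)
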